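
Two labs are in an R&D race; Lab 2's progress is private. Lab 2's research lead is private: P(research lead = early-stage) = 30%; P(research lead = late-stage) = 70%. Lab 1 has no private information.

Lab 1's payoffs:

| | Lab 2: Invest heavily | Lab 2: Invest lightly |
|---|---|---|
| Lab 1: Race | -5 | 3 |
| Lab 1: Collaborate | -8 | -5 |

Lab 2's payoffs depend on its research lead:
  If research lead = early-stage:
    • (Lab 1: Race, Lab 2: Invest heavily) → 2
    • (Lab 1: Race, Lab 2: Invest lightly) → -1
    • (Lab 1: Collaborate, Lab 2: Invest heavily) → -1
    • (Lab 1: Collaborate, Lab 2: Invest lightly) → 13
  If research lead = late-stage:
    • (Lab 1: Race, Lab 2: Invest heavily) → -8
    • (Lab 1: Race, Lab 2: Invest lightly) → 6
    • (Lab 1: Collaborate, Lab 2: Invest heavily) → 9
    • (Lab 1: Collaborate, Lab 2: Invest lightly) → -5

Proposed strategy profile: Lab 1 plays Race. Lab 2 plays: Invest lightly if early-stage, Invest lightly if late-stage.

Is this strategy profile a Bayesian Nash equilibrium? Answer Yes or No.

No

A profile is a BNE iff every type of every player is best-responding given beliefs about the other side.
Lab 1 plays Race: E[Race] = 0.3·(3) + 0.7·(3) = 3; E[Collaborate] = -5. Best-responding. ✓
Lab 2 (research lead early-stage), facing Race: Invest heavily gives 2, Invest lightly gives -1. Proposed Invest lightly is not best — profitable deviation exists. ✗
Lab 2 (research lead late-stage), facing Race: Invest heavily gives -8, Invest lightly gives 6. Proposed Invest lightly is best. ✓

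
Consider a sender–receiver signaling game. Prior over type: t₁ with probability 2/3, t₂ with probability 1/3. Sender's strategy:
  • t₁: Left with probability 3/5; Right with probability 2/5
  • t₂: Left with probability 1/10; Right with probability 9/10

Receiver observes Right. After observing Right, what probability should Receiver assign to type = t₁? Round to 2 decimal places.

0.47

Apply Bayes' rule using the sender's strategy as the likelihood.
P(Right) = (2/3)·(2/5) + (1/3)·(9/10) = 17/30
P(t₁ | Right) = ((2/3)·(2/5)) / (17/30) = (4/15) / (17/30) = 8/17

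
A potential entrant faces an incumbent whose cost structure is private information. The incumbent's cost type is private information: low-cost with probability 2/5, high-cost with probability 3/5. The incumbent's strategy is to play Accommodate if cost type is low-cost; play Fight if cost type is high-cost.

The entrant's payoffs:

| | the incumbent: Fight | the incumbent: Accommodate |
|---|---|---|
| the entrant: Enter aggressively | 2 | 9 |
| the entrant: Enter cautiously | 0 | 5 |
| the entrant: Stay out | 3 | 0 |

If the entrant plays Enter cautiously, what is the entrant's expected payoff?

E[Enter cautiously] = 2/5·5 + 3/5·0 = 2 + 0 = 2

2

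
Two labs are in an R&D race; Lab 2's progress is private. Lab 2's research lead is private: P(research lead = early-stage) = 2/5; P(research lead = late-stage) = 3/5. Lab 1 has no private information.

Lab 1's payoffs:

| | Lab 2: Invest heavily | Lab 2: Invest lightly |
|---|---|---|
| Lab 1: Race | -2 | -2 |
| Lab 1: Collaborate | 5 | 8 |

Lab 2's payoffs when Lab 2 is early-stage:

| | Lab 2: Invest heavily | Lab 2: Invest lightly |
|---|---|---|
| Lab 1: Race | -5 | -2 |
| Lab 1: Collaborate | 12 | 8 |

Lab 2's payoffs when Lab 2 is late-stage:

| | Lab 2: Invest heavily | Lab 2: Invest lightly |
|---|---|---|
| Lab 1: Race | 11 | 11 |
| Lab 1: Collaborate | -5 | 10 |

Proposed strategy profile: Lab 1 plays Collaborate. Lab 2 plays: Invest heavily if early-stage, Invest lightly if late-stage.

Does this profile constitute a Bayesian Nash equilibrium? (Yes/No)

Lab 1 plays Collaborate: E[Collaborate] = 2/5·(5) + 3/5·(8) = 34/5; E[Race] = -2. Best-responding. ✓
Lab 2 (research lead early-stage), facing Collaborate: Invest heavily gives 12, Invest lightly gives 8. Proposed Invest heavily is best. ✓
Lab 2 (research lead late-stage), facing Collaborate: Invest heavily gives -5, Invest lightly gives 10. Proposed Invest lightly is best. ✓

Yes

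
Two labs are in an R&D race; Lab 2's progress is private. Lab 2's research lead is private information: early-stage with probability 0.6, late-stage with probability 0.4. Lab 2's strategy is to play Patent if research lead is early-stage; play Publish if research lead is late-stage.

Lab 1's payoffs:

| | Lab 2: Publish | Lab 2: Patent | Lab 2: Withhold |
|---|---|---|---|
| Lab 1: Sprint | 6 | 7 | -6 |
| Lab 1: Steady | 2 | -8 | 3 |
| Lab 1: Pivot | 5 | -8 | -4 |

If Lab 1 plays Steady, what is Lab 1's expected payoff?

Take the expectation over Lab 2's research lead, weighting each type's action by its prior probability.
E[Steady] = 0.6·(-8) + 0.4·2 = (-4.8) + 0.8 = -4

-4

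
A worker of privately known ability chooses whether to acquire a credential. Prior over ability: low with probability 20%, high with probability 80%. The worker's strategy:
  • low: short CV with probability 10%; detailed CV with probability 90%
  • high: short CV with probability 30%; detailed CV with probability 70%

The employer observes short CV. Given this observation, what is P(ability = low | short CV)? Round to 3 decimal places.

Apply Bayes' rule using the sender's strategy as the likelihood.
P(short CV) = 0.2·0.1 + 0.8·0.3 = 0.26
P(low | short CV) = (0.2·0.1) / 0.26 = 0.02 / 0.26 = 0.0769231

0.077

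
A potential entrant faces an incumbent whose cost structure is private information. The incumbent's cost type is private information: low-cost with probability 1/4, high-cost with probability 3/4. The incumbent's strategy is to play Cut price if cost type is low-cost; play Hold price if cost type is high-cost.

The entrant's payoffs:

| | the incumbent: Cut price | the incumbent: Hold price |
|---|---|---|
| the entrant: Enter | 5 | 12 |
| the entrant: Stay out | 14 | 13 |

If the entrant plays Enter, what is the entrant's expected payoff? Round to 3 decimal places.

10.250

E[Enter] = 1/4·5 + 3/4·12 = 5/4 + 9 = 41/4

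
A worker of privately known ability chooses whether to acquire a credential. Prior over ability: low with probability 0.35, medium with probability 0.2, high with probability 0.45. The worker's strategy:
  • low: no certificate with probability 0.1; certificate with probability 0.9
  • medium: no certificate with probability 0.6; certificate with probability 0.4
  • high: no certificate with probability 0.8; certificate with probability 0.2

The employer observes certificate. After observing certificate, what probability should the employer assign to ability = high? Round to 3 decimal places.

Apply Bayes' rule using the sender's strategy as the likelihood.
P(certificate) = 0.35·0.9 + 0.2·0.4 + 0.45·0.2 = 0.485
P(high | certificate) = (0.45·0.2) / 0.485 = 0.09 / 0.485 = 0.185567

0.186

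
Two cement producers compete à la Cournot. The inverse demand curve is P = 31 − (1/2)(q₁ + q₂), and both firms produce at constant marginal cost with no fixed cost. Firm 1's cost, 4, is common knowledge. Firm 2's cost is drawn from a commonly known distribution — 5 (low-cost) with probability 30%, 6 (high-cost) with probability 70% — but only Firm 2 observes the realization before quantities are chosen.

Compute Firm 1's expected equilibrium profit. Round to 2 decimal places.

Type-c best response for Firm 2: q₂(c) = (31 − c) − q₁/2.
Firm 1 maximizes expected profit; its first-order condition is 31 − q₁ − (1/2)E[q₂] − 4 = 0.
Substituting E[q₂] and solving: E[c₂] = 5.7, so q₁ = (31 − 2·4 + 5.7)/(3/2) = 19.1333.
E[P] = 31 − (1/2)·(q₁ + E[q₂]) = 13.5667; Firm 1's expected profit = (E[P] − 4)·q₁ = (13.5667 − 4)·19.1333 = 183.042.

183.04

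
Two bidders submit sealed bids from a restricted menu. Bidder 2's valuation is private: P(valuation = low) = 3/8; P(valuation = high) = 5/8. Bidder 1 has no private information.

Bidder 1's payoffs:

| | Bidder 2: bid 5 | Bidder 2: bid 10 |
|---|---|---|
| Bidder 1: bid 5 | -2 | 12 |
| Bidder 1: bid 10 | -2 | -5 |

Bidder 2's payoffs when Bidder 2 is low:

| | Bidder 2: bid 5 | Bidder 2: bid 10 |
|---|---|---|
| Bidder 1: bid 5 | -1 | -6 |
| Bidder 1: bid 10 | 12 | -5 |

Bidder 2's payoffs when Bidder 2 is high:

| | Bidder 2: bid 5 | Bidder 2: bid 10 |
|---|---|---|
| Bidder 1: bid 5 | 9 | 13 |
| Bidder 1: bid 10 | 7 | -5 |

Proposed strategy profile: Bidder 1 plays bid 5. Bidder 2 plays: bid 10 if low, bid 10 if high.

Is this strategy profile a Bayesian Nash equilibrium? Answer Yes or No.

Bidder 1 plays bid 5: E[bid 5] = 3/8·(12) + 5/8·(12) = 12; E[bid 10] = -5. Best-responding. ✓
Bidder 2 (valuation low), facing bid 5: bid 5 gives -1, bid 10 gives -6. Proposed bid 10 is not best — profitable deviation exists. ✗
Bidder 2 (valuation high), facing bid 5: bid 5 gives 9, bid 10 gives 13. Proposed bid 10 is best. ✓

No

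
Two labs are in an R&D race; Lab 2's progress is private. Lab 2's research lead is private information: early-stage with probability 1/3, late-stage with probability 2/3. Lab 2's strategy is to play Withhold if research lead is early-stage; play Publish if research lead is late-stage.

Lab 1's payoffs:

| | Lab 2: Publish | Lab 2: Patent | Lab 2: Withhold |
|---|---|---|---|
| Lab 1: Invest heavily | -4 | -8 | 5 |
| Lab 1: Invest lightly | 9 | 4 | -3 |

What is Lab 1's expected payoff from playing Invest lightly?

5

E[Invest lightly] = 1/3·(-3) + 2/3·9 = (-1) + 6 = 5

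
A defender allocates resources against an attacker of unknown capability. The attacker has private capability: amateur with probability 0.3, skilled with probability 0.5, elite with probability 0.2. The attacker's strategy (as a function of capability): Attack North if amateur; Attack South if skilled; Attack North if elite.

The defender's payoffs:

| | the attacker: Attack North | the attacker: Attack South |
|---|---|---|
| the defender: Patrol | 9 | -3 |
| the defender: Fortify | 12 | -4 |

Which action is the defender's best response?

Compute the defender's expected payoff for each action, taking the expectation over the attacker's type.
E[Patrol] = 0.3·(9) + 0.5·(-3) + 0.2·(9) = 3
E[Fortify] = 0.3·(12) + 0.5·(-4) + 0.2·(12) = 4
Best response: Fortify (4 is the largest).

Fortify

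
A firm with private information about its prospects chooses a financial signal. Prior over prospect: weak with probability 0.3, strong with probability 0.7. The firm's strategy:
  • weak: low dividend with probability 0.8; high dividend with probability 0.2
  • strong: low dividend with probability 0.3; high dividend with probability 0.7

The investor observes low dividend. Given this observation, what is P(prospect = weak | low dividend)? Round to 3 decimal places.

0.533

P(low dividend) = 0.3·0.8 + 0.7·0.3 = 0.45
P(weak | low dividend) = (0.3·0.8) / 0.45 = 0.24 / 0.45 = 0.533333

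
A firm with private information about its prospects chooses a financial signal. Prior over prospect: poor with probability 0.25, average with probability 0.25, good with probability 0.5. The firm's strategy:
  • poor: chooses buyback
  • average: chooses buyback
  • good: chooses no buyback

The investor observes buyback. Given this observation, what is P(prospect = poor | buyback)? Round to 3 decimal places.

Apply Bayes' rule using the sender's strategy as the likelihood.
P(buyback) = 0.25·1 + 0.25·1 + 0.5·0 = 0.5
P(poor | buyback) = (0.25·1) / 0.5 = 0.25 / 0.5 = 0.5

0.500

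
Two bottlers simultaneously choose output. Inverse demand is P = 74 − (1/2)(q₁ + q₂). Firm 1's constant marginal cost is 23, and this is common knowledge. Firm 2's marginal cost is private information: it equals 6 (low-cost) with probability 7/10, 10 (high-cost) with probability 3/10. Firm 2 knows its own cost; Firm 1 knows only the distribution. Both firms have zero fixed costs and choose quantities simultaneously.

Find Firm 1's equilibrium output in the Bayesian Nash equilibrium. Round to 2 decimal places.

23.47

Type-c best response for Firm 2: q₂(c) = (74 − c) − q₁/2.
Firm 1 maximizes expected profit; its first-order condition is 74 − q₁ − (1/2)E[q₂] − 23 = 0.
Substituting E[q₂] and solving: E[c₂] = 7.2, so q₁ = (74 − 2·23 + 7.2)/(3/2) = 23.4667.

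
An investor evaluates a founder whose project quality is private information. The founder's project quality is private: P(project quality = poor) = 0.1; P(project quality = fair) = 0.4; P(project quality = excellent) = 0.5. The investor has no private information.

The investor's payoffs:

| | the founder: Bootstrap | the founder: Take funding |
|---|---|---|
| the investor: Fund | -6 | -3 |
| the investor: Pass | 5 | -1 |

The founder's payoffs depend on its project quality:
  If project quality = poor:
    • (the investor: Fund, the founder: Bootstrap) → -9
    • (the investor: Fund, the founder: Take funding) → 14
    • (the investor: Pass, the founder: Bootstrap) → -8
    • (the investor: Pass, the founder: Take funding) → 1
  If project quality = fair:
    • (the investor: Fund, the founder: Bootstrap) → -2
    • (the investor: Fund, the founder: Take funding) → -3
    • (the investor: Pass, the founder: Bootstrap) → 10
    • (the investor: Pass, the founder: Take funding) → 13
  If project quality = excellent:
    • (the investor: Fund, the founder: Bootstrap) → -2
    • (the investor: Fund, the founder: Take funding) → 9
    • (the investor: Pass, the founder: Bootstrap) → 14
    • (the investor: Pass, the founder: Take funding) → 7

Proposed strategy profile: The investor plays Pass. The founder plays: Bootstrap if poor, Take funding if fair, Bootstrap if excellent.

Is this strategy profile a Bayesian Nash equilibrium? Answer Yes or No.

No

The investor plays Pass: E[Pass] = 0.1·(5) + 0.4·(-1) + 0.5·(5) = 2.6; E[Fund] = -4.8. Best-responding. ✓
The founder (project quality poor), facing Pass: Bootstrap gives -8, Take funding gives 1. Proposed Bootstrap is not best — profitable deviation exists. ✗
The founder (project quality fair), facing Pass: Bootstrap gives 10, Take funding gives 13. Proposed Take funding is best. ✓
The founder (project quality excellent), facing Pass: Bootstrap gives 14, Take funding gives 7. Proposed Bootstrap is best. ✓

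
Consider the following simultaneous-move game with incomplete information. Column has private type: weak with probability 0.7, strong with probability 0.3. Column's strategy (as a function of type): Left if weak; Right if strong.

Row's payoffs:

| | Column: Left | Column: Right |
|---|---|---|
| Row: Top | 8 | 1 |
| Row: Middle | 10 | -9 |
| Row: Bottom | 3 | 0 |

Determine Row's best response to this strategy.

Top

E[Top] = 0.7·(8) + 0.3·(1) = 5.9
E[Middle] = 0.7·(10) + 0.3·(-9) = 4.3
E[Bottom] = 0.7·(3) + 0.3·(0) = 2.1
Best response: Top (5.9 is the largest).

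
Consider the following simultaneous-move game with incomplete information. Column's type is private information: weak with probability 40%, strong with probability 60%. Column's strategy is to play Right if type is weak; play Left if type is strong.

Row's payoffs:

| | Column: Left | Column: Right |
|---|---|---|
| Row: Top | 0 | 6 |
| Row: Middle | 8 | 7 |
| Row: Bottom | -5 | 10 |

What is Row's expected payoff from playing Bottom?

Take the expectation over Column's type, weighting each type's action by its prior probability.
E[Bottom] = 0.4·10 + 0.6·(-5) = 4 + (-3) = 1

1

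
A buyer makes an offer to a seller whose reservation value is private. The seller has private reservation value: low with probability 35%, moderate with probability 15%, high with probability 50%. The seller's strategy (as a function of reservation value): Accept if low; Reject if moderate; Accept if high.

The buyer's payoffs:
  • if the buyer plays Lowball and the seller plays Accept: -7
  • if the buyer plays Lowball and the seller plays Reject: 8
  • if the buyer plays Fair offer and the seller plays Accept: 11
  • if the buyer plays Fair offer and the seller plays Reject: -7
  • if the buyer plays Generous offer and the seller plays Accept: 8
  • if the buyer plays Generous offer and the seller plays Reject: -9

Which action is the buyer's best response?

E[Lowball] = 0.35·(-7) + 0.15·(8) + 0.5·(-7) = -4.75
E[Fair offer] = 0.35·(11) + 0.15·(-7) + 0.5·(11) = 8.3
E[Generous offer] = 0.35·(8) + 0.15·(-9) + 0.5·(8) = 5.45
Best response: Fair offer (8.3 is the largest).

Fair offer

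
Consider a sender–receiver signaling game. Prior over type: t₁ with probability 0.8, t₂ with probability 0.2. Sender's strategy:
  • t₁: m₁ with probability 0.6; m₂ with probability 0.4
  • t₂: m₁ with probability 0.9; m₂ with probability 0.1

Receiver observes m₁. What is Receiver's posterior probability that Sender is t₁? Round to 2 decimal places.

0.73

P(m₁) = 0.8·0.6 + 0.2·0.9 = 0.66
P(t₁ | m₁) = (0.8·0.6) / 0.66 = 0.48 / 0.66 = 0.727273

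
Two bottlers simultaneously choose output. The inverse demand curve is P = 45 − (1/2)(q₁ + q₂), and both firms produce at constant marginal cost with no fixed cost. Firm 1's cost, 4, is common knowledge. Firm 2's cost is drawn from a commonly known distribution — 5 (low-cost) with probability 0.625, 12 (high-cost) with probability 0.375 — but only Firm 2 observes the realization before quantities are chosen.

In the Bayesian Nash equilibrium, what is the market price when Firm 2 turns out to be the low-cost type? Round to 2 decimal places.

17.56

Type-c best response for Firm 2: q₂(c) = (45 − c) − q₁/2.
Firm 1 maximizes expected profit; its first-order condition is 45 − q₁ − (1/2)E[q₂] − 4 = 0.
Substituting E[q₂] and solving: E[c₂] = 7.625, so q₁ = (45 − 2·4 + 7.625)/(3/2) = 29.75.
q₂(low-cost) = 25.125, so P = 45 − (1/2)·(29.75 + 25.125) = 17.5625.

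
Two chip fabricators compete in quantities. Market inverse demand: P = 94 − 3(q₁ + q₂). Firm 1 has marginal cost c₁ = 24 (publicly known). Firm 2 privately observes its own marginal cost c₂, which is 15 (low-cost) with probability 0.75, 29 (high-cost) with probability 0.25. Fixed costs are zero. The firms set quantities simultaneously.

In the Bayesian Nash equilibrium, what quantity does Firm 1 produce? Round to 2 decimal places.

7.17

Each type of Firm 2 best-responds to q₁; Firm 1 best-responds to the expected q₂ over Firm 2's types.
Firm 2 with cost c maximizes (94 − 3(q₁+q₂) − c)·q₂, giving q₂(c) = (94 − c − 3q₁)/6.
E[c₂] = 0.75·15 + 0.25·29 = 18.5
Firm 1's FOC against E[q₂] yields q₁ = (94 − 2·24 + E[c₂])/9 = (94 − 48 + 18.5)/9 = 7.16667.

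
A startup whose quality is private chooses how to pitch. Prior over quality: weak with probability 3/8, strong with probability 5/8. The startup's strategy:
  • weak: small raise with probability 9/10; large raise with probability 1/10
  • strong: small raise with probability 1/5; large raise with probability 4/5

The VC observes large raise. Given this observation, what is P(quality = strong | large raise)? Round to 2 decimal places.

0.93

P(large raise) = (3/8)·(1/10) + (5/8)·(4/5) = 43/80
P(strong | large raise) = ((5/8)·(4/5)) / (43/80) = (1/2) / (43/80) = 40/43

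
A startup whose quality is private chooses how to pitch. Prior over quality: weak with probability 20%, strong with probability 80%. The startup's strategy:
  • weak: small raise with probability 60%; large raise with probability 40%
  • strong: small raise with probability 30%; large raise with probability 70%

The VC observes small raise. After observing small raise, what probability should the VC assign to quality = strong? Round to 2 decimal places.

P(small raise) = 0.2·0.6 + 0.8·0.3 = 0.36
P(strong | small raise) = (0.8·0.3) / 0.36 = 0.24 / 0.36 = 0.666667

0.67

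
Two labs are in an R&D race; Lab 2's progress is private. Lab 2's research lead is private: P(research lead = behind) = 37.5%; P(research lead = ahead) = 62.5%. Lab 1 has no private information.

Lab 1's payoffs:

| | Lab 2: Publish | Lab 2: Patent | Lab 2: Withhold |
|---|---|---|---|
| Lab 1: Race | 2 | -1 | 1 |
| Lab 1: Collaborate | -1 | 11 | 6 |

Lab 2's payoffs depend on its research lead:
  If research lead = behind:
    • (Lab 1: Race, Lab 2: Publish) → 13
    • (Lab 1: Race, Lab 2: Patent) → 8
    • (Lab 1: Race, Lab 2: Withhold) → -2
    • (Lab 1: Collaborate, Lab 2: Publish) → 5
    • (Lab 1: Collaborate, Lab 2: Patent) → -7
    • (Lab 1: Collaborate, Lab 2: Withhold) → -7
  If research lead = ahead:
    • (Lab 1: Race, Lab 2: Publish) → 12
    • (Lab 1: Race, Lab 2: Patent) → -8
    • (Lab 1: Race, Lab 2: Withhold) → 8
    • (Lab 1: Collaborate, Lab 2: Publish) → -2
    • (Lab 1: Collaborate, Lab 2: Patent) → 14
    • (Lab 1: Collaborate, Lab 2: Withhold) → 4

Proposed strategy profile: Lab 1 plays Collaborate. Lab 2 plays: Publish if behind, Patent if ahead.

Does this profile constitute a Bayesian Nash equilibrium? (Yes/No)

A profile is a BNE iff every type of every player is best-responding given beliefs about the other side.
Lab 1 plays Collaborate: E[Collaborate] = 0.375·(-1) + 0.625·(11) = 6.5; E[Race] = 0.125. Best-responding. ✓
Lab 2 (research lead behind), facing Collaborate: Publish gives 5, Patent gives -7, Withhold gives -7. Proposed Publish is best. ✓
Lab 2 (research lead ahead), facing Collaborate: Publish gives -2, Patent gives 14, Withhold gives 4. Proposed Patent is best. ✓

Yes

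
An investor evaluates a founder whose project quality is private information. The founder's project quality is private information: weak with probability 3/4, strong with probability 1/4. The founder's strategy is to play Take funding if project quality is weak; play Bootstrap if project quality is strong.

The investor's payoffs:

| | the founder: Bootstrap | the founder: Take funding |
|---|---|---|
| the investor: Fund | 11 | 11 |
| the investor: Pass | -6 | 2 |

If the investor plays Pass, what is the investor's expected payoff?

E[Pass] = 3/4·2 + 1/4·(-6) = 3/2 + (-3/2) = 0

0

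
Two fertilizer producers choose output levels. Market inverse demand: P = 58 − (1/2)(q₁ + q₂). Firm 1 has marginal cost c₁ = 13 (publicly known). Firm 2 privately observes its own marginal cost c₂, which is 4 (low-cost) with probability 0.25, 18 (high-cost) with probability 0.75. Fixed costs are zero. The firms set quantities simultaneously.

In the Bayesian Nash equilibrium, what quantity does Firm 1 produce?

31

Firm 2 with cost c maximizes (58 − (1/2)(q₁+q₂) − c)·q₂, giving q₂(c) = (58 − c − (1/2)q₁).
E[c₂] = 0.25·4 + 0.75·18 = 14.5
Firm 1's FOC against E[q₂] yields q₁ = (58 − 2·13 + E[c₂])/(3/2) = (58 − 26 + 14.5)/(3/2) = 31.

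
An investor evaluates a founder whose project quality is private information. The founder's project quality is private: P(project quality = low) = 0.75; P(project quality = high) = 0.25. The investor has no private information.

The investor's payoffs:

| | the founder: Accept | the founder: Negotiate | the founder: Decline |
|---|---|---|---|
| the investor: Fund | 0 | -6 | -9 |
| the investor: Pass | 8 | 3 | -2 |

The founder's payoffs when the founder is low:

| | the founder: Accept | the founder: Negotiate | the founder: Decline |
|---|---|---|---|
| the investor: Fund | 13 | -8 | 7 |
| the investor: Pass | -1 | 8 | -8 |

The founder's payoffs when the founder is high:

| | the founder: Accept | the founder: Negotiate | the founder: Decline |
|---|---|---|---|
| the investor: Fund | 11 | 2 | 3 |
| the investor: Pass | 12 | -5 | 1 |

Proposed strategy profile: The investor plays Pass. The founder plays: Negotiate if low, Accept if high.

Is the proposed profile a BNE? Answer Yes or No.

The investor plays Pass: E[Pass] = 0.75·(3) + 0.25·(8) = 4.25; E[Fund] = -4.5. Best-responding. ✓
The founder (project quality low), facing Pass: Accept gives -1, Negotiate gives 8, Decline gives -8. Proposed Negotiate is best. ✓
The founder (project quality high), facing Pass: Accept gives 12, Negotiate gives -5, Decline gives 1. Proposed Accept is best. ✓

Yes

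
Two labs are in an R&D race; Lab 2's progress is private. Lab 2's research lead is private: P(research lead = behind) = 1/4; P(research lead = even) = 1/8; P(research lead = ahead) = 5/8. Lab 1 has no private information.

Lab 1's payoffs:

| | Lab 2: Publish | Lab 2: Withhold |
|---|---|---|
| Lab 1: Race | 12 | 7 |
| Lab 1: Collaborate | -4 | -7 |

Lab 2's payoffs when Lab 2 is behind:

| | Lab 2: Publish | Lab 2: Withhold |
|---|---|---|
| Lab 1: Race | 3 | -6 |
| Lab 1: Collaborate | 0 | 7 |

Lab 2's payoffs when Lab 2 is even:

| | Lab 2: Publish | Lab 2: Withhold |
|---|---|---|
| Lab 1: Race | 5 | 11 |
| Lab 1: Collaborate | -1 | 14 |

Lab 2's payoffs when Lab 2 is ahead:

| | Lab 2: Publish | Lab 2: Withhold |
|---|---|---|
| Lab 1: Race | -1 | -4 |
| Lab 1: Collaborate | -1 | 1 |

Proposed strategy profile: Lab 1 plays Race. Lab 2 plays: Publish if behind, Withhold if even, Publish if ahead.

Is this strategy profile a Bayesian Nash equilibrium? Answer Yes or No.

Lab 1 plays Race: E[Race] = 1/4·(12) + 1/8·(7) + 5/8·(12) = 91/8; E[Collaborate] = -35/8. Best-responding. ✓
Lab 2 (research lead behind), facing Race: Publish gives 3, Withhold gives -6. Proposed Publish is best. ✓
Lab 2 (research lead even), facing Race: Publish gives 5, Withhold gives 11. Proposed Withhold is best. ✓
Lab 2 (research lead ahead), facing Race: Publish gives -1, Withhold gives -4. Proposed Publish is best. ✓

Yes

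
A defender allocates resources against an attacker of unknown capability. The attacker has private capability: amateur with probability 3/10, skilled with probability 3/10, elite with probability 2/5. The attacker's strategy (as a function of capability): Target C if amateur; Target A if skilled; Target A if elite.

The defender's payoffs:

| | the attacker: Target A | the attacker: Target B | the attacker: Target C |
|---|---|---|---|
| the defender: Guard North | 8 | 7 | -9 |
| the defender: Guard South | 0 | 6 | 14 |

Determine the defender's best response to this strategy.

Compute the defender's expected payoff for each action, taking the expectation over the attacker's type.
E[Guard North] = 3/10·(-9) + 3/10·(8) + 2/5·(8) = 29/10
E[Guard South] = 3/10·(14) + 3/10·(0) + 2/5·(0) = 21/5
Best response: Guard South (21/5 is the largest).

Guard South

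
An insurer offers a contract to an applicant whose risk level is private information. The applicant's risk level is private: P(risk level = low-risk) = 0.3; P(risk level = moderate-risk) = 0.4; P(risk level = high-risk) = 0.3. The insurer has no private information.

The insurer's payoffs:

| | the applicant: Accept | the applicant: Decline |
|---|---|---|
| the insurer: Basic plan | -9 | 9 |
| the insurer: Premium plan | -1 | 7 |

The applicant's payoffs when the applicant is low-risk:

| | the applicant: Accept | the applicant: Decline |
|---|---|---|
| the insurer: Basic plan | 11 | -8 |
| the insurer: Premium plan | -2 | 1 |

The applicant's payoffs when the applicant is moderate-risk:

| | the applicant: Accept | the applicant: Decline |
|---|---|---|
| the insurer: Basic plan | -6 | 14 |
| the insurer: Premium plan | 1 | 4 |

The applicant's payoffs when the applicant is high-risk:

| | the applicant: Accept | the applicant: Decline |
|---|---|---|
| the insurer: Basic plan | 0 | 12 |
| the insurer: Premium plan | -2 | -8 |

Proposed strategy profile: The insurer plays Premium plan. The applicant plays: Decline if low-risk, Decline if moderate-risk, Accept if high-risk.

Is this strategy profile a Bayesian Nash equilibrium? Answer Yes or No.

Yes

A profile is a BNE iff every type of every player is best-responding given beliefs about the other side.
The insurer plays Premium plan: E[Premium plan] = 0.3·(7) + 0.4·(7) + 0.3·(-1) = 4.6; E[Basic plan] = 3.6. Best-responding. ✓
The applicant (risk level low-risk), facing Premium plan: Accept gives -2, Decline gives 1. Proposed Decline is best. ✓
The applicant (risk level moderate-risk), facing Premium plan: Accept gives 1, Decline gives 4. Proposed Decline is best. ✓
The applicant (risk level high-risk), facing Premium plan: Accept gives -2, Decline gives -8. Proposed Accept is best. ✓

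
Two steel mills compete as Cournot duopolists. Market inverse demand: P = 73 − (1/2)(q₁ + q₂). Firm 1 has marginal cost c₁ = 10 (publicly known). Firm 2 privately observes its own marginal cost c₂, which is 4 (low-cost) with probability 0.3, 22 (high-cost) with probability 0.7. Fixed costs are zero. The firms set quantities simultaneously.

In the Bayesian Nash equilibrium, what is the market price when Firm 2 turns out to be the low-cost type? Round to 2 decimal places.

26.90

Type-c best response for Firm 2: q₂(c) = (73 − c) − q₁/2.
Firm 1 maximizes expected profit; its first-order condition is 73 − q₁ − (1/2)E[q₂] − 10 = 0.
Substituting E[q₂] and solving: E[c₂] = 16.6, so q₁ = (73 − 2·10 + 16.6)/(3/2) = 46.4.
q₂(low-cost) = 45.8, so P = 73 − (1/2)·(46.4 + 45.8) = 26.9.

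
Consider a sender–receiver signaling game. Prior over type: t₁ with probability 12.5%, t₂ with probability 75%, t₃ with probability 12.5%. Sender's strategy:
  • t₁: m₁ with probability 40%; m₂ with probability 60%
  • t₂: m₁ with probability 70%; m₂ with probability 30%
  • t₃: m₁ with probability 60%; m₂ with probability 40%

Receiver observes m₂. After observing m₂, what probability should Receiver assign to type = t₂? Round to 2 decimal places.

Apply Bayes' rule using the sender's strategy as the likelihood.
P(m₂) = 0.125·0.6 + 0.75·0.3 + 0.125·0.4 = 0.35
P(t₂ | m₂) = (0.75·0.3) / 0.35 = 0.225 / 0.35 = 0.642857

0.64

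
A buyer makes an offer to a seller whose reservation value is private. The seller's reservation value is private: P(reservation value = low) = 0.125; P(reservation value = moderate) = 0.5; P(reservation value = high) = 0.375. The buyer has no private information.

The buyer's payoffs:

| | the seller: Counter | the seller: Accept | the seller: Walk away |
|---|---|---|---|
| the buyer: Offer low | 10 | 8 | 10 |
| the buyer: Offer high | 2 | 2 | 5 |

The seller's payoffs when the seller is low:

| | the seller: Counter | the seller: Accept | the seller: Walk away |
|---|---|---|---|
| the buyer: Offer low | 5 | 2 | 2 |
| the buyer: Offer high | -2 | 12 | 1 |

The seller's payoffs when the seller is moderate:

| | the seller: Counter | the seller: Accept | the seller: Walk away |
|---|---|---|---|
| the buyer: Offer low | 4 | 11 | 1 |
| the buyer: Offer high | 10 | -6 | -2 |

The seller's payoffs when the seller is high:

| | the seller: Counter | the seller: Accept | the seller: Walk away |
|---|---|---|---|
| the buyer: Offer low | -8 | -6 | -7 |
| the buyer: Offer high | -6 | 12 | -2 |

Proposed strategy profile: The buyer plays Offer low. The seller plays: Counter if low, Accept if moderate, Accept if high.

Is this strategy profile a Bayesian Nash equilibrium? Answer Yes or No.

The buyer plays Offer low: E[Offer low] = 0.125·(10) + 0.5·(8) + 0.375·(8) = 8.25; E[Offer high] = 2. Best-responding. ✓
The seller (reservation value low), facing Offer low: Counter gives 5, Accept gives 2, Walk away gives 2. Proposed Counter is best. ✓
The seller (reservation value moderate), facing Offer low: Counter gives 4, Accept gives 11, Walk away gives 1. Proposed Accept is best. ✓
The seller (reservation value high), facing Offer low: Counter gives -8, Accept gives -6, Walk away gives -7. Proposed Accept is best. ✓

Yes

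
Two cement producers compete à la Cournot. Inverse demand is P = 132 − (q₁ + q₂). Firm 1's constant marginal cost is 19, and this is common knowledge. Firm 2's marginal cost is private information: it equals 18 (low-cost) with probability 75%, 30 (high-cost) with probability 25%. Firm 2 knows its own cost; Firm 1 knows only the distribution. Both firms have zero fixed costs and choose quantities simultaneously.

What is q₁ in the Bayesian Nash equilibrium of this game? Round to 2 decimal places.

38.33

Firm 2 with cost c maximizes (132 − (q₁+q₂) − c)·q₂, giving q₂(c) = (132 − c − q₁)/2.
E[c₂] = 0.75·18 + 0.25·30 = 21
Firm 1's FOC against E[q₂] yields q₁ = (132 − 2·19 + E[c₂])/3 = (132 − 38 + 21)/3 = 38.3333.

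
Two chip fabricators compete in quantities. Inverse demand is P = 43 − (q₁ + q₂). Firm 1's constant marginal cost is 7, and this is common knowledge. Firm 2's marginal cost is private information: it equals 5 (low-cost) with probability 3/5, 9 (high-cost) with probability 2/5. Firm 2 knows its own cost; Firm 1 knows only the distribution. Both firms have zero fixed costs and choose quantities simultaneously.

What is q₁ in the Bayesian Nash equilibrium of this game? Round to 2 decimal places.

11.87

Each type of Firm 2 best-responds to q₁; Firm 1 best-responds to the expected q₂ over Firm 2's types.
Firm 2 with cost c maximizes (43 − (q₁+q₂) − c)·q₂, giving q₂(c) = (43 − c − q₁)/2.
E[c₂] = 3/5·5 + 2/5·9 = 6.6
Firm 1's FOC against E[q₂] yields q₁ = (43 − 2·7 + E[c₂])/3 = (43 − 14 + 6.6)/3 = 11.8667.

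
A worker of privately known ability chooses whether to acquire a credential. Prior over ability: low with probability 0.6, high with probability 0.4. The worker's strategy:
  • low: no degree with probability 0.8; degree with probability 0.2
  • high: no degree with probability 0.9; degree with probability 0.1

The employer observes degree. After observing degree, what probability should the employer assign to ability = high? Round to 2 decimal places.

0.25

P(degree) = 0.6·0.2 + 0.4·0.1 = 0.16
P(high | degree) = (0.4·0.1) / 0.16 = 0.04 / 0.16 = 0.25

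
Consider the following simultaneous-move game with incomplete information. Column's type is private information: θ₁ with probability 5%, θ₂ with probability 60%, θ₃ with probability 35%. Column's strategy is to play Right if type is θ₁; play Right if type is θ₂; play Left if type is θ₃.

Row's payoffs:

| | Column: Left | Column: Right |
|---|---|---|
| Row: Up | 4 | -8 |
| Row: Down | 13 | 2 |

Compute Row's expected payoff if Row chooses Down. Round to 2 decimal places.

E[Down] = 0.05·2 + 0.6·2 + 0.35·13 = 0.1 + 1.2 + 4.55 = 5.85

5.85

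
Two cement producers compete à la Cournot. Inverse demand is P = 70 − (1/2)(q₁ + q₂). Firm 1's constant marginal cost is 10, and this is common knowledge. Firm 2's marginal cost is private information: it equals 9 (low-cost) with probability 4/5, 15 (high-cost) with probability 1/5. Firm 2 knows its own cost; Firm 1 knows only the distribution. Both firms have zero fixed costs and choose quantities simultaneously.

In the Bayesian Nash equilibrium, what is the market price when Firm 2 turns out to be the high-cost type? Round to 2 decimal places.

32.47

Each type of Firm 2 best-responds to q₁; Firm 1 best-responds to the expected q₂ over Firm 2's types.
Firm 2 with cost c maximizes (70 − (1/2)(q₁+q₂) − c)·q₂, giving q₂(c) = (70 − c − (1/2)q₁).
E[c₂] = 4/5·9 + 1/5·15 = 10.2
Firm 1's FOC against E[q₂] yields q₁ = (70 − 2·10 + E[c₂])/(3/2) = (70 − 20 + 10.2)/(3/2) = 40.1333.
q₂(high-cost) = 34.9333, so P = 70 − (1/2)·(40.1333 + 34.9333) = 32.4667.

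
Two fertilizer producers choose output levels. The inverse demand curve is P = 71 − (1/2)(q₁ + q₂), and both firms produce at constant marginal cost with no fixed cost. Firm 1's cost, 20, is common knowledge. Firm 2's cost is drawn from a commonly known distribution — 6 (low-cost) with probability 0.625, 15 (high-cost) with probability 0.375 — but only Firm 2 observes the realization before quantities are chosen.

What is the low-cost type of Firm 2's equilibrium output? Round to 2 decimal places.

Firm 2 with cost c maximizes (71 − (1/2)(q₁+q₂) − c)·q₂, giving q₂(c) = (71 − c − (1/2)q₁).
E[c₂] = 0.625·6 + 0.375·15 = 9.375
Firm 1's FOC against E[q₂] yields q₁ = (71 − 2·20 + E[c₂])/(3/2) = (71 − 40 + 9.375)/(3/2) = 26.9167.
q₂(low-cost) = (71 − 6 − (1/2)·26.9167) = 51.5417.

51.54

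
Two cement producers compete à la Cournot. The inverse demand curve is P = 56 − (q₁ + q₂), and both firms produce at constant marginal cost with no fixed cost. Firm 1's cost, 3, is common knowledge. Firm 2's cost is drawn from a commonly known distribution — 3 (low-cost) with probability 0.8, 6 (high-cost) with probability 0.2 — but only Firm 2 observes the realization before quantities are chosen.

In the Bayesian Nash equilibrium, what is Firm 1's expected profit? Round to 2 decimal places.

319.22

Firm 2 with cost c maximizes (56 − (q₁+q₂) − c)·q₂, giving q₂(c) = (56 − c − q₁)/2.
E[c₂] = 0.8·3 + 0.2·6 = 3.6
Firm 1's FOC against E[q₂] yields q₁ = (56 − 2·3 + E[c₂])/3 = (56 − 6 + 3.6)/3 = 17.8667.
E[P] = 56 − (q₁ + E[q₂]) = 20.8667; Firm 1's expected profit = (E[P] − 3)·q₁ = (20.8667 − 3)·17.8667 = 319.218.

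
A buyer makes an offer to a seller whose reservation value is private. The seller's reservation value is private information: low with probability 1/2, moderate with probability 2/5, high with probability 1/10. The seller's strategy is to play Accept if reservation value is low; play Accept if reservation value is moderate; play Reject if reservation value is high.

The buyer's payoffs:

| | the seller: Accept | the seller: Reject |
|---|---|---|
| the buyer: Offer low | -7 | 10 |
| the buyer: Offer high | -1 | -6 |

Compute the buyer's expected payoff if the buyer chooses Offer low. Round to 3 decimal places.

E[Offer low] = 1/2·(-7) + 2/5·(-7) + 1/10·10 = (-7/2) + (-14/5) + 1 = -53/10

-5.300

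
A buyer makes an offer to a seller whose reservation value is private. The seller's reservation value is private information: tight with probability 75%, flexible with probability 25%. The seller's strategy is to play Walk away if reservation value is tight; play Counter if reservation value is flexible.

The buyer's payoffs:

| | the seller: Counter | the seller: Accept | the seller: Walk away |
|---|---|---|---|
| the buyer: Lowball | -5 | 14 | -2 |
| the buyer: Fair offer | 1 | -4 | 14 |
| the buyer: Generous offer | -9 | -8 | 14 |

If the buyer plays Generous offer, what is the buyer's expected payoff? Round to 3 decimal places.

8.250

Take the expectation over the seller's reservation value, weighting each type's action by its prior probability.
E[Generous offer] = 0.75·14 + 0.25·(-9) = 10.5 + (-2.25) = 8.25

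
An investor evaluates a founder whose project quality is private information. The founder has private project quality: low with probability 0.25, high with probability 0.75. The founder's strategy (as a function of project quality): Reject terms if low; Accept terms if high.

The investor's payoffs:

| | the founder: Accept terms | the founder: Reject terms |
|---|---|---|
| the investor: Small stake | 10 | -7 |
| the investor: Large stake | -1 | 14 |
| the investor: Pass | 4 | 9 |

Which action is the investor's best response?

Compute the investor's expected payoff for each action, taking the expectation over the founder's type.
E[Small stake] = 0.25·(-7) + 0.75·(10) = 5.75
E[Large stake] = 0.25·(14) + 0.75·(-1) = 2.75
E[Pass] = 0.25·(9) + 0.75·(4) = 5.25
Best response: Small stake (5.75 is the largest).

Small stake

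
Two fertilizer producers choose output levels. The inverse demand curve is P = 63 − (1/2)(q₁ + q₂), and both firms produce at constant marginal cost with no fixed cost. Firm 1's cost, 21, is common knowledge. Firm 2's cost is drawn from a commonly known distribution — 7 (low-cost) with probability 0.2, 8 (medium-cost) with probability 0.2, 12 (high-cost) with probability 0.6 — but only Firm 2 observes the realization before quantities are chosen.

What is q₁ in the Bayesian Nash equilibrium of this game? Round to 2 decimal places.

20.80

Firm 2 with cost c maximizes (63 − (1/2)(q₁+q₂) − c)·q₂, giving q₂(c) = (63 − c − (1/2)q₁).
E[c₂] = 0.2·7 + 0.2·8 + 0.6·12 = 10.2
Firm 1's FOC against E[q₂] yields q₁ = (63 − 2·21 + E[c₂])/(3/2) = (63 − 42 + 10.2)/(3/2) = 20.8.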